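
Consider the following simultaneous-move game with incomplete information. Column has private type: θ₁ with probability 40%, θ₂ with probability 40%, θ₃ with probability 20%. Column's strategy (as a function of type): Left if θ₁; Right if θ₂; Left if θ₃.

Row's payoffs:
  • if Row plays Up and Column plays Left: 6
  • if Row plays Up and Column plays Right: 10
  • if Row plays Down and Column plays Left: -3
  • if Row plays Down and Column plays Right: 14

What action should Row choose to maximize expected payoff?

E[Up] = 0.4·(6) + 0.4·(10) + 0.2·(6) = 7.6
E[Down] = 0.4·(-3) + 0.4·(14) + 0.2·(-3) = 3.8
Best response: Up (7.6 is the largest).

Up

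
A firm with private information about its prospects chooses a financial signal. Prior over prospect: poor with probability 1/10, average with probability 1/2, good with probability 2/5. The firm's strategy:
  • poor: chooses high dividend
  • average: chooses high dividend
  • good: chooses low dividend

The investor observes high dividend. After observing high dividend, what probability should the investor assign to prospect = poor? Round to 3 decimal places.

P(high dividend) = (1/10)·1 + (1/2)·1 + (2/5)·0 = 3/5
P(poor | high dividend) = ((1/10)·1) / (3/5) = (1/10) / (3/5) = 1/6

0.167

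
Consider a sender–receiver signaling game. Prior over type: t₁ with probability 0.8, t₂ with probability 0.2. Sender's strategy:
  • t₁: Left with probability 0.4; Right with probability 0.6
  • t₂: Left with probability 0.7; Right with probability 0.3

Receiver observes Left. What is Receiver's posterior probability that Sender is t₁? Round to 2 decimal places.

Apply Bayes' rule using the sender's strategy as the likelihood.
P(Left) = 0.8·0.4 + 0.2·0.7 = 0.46
P(t₁ | Left) = (0.8·0.4) / 0.46 = 0.32 / 0.46 = 0.695652

0.70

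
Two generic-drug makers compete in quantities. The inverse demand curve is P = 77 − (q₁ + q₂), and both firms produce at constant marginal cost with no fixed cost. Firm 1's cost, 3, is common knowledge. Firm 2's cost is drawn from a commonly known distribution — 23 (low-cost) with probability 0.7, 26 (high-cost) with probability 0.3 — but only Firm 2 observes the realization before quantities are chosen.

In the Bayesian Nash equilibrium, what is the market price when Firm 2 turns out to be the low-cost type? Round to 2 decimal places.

34.18

Each type of Firm 2 best-responds to q₁; Firm 1 best-responds to the expected q₂ over Firm 2's types.
Firm 2 with cost c maximizes (77 − (q₁+q₂) − c)·q₂, giving q₂(c) = (77 − c − q₁)/2.
E[c₂] = 0.7·23 + 0.3·26 = 23.9
Firm 1's FOC against E[q₂] yields q₁ = (77 − 2·3 + E[c₂])/3 = (77 − 6 + 23.9)/3 = 31.6333.
q₂(low-cost) = 11.1833, so P = 77 − (31.6333 + 11.1833) = 34.1833.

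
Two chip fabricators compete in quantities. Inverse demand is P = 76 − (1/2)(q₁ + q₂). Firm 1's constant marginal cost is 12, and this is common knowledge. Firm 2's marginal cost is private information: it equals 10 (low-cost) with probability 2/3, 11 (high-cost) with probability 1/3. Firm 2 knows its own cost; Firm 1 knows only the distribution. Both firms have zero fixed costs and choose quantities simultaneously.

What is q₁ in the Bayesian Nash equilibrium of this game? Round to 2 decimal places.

41.56

Firm 2 with cost c maximizes (76 − (1/2)(q₁+q₂) − c)·q₂, giving q₂(c) = (76 − c − (1/2)q₁).
E[c₂] = 2/3·10 + 1/3·11 = 10.3333
Firm 1's FOC against E[q₂] yields q₁ = (76 − 2·12 + E[c₂])/(3/2) = (76 − 24 + 10.3333)/(3/2) = 41.5556.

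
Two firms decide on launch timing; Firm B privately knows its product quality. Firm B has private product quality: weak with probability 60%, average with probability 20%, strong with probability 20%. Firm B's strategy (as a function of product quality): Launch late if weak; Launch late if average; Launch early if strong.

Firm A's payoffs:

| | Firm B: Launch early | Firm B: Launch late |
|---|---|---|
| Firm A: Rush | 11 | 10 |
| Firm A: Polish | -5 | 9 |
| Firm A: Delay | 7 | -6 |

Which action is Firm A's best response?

Compute Firm A's expected payoff for each action, taking the expectation over Firm B's type.
E[Rush] = 0.6·(10) + 0.2·(10) + 0.2·(11) = 10.2
E[Polish] = 0.6·(9) + 0.2·(9) + 0.2·(-5) = 6.2
E[Delay] = 0.6·(-6) + 0.2·(-6) + 0.2·(7) = -3.4
Best response: Rush (10.2 is the largest).

Rush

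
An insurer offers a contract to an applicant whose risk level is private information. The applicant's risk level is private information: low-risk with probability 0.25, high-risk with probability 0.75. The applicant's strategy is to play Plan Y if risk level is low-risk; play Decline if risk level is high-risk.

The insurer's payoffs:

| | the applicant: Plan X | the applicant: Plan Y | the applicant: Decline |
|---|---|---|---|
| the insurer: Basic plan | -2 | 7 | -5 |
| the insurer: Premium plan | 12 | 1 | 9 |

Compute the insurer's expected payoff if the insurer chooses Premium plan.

E[Premium plan] = 0.25·1 + 0.75·9 = 0.25 + 6.75 = 7

7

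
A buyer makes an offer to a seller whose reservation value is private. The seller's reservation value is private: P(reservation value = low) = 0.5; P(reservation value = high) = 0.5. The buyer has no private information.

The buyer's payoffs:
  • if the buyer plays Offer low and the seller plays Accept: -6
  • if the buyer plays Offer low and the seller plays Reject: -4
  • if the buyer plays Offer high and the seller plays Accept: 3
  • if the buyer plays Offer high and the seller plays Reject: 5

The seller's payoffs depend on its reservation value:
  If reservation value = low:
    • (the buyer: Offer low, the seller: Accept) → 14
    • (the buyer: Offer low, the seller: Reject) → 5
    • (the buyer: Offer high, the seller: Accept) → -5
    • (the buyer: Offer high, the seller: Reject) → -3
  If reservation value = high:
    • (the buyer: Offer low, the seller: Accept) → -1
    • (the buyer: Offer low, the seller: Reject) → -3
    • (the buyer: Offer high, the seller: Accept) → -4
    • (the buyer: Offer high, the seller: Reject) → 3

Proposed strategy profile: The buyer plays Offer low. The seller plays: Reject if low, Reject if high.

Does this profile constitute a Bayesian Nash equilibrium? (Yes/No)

No

The buyer plays Offer low: E[Offer low] = 0.5·(-4) + 0.5·(-4) = -4; E[Offer high] = 5. Not best-responding. ✗
The seller (reservation value low), facing Offer low: Accept gives 14, Reject gives 5. Proposed Reject is not best — profitable deviation exists. ✗
The seller (reservation value high), facing Offer low: Accept gives -1, Reject gives -3. Proposed Reject is not best — profitable deviation exists. ✗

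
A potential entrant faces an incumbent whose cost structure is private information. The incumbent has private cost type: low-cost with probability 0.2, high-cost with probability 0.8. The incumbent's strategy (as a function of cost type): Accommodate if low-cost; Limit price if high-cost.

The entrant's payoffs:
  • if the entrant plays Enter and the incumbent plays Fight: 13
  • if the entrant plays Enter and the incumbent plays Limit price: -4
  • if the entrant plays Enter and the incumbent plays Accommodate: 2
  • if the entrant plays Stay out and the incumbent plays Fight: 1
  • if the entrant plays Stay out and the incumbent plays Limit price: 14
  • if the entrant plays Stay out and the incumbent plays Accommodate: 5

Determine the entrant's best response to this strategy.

Compute the entrant's expected payoff for each action, taking the expectation over the incumbent's type.
E[Enter] = 0.2·(2) + 0.8·(-4) = -2.8
E[Stay out] = 0.2·(5) + 0.8·(14) = 12.2
Best response: Stay out (12.2 is the largest).

Stay out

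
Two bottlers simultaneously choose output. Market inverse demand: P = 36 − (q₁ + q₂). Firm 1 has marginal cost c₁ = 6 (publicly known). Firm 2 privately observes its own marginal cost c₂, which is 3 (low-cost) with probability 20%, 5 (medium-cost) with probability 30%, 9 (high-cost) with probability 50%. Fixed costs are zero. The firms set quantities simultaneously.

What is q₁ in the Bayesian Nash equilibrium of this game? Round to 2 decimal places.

Type-c best response for Firm 2: q₂(c) = (36 − c)/2 − q₁/2.
Firm 1 maximizes expected profit; its first-order condition is 36 − 2q₁ − E[q₂] − 6 = 0.
Substituting E[q₂] and solving: E[c₂] = 6.6, so q₁ = (36 − 2·6 + 6.6)/3 = 10.2.

10.20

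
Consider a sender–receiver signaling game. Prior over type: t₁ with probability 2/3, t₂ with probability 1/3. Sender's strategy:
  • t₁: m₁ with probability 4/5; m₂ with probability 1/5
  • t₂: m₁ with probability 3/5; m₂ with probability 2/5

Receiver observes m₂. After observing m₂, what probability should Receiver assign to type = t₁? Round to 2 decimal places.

0.50

Apply Bayes' rule using the sender's strategy as the likelihood.
P(m₂) = (2/3)·(1/5) + (1/3)·(2/5) = 4/15
P(t₁ | m₂) = ((2/3)·(1/5)) / (4/15) = (2/15) / (4/15) = 1/2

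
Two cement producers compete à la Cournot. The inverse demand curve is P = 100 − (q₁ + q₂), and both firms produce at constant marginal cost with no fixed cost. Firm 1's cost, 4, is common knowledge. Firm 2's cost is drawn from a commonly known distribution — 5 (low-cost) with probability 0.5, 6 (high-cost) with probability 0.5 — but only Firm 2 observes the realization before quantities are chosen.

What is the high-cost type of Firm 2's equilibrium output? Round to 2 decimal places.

30.75

Type-c best response for Firm 2: q₂(c) = (100 − c)/2 − q₁/2.
Firm 1 maximizes expected profit; its first-order condition is 100 − 2q₁ − E[q₂] − 4 = 0.
Substituting E[q₂] and solving: E[c₂] = 5.5, so q₁ = (100 − 2·4 + 5.5)/3 = 32.5.
q₂(high-cost) = (100 − 6 − 32.5)/2 = 30.75.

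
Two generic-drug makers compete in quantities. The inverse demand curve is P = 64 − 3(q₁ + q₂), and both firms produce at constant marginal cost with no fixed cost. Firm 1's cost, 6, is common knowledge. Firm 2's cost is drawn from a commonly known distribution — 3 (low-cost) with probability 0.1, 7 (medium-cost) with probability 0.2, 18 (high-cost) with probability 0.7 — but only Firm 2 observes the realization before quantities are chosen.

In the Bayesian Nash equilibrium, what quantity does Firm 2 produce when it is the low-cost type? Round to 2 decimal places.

Type-c best response for Firm 2: q₂(c) = (64 − c)/6 − q₁/2.
Firm 1 maximizes expected profit; its first-order condition is 64 − 6q₁ − 3E[q₂] − 6 = 0.
Substituting E[q₂] and solving: E[c₂] = 14.3, so q₁ = (64 − 2·6 + 14.3)/9 = 7.36667.
q₂(low-cost) = (64 − 3 − 3·7.36667)/6 = 6.48333.

6.48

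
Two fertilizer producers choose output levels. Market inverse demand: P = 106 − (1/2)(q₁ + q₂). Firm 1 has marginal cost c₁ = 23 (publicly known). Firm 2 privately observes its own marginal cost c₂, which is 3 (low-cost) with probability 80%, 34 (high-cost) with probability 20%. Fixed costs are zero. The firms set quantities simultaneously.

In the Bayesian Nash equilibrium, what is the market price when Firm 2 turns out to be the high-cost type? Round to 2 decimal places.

Type-c best response for Firm 2: q₂(c) = (106 − c) − q₁/2.
Firm 1 maximizes expected profit; its first-order condition is 106 − q₁ − (1/2)E[q₂] − 23 = 0.
Substituting E[q₂] and solving: E[c₂] = 9.2, so q₁ = (106 − 2·23 + 9.2)/(3/2) = 46.1333.
q₂(high-cost) = 48.9333, so P = 106 − (1/2)·(46.1333 + 48.9333) = 58.4667.

58.47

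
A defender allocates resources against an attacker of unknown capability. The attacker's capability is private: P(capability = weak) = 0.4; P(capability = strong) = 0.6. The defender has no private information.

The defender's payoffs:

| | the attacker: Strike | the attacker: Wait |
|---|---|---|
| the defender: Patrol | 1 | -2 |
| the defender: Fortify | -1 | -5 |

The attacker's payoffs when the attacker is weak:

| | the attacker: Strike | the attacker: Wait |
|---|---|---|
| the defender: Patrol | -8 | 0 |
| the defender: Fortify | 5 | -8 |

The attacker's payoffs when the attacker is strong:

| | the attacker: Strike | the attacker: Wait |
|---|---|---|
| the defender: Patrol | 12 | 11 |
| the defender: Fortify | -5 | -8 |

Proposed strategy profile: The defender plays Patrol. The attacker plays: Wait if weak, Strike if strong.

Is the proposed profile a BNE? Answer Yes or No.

The defender plays Patrol: E[Patrol] = 0.4·(-2) + 0.6·(1) = -0.2; E[Fortify] = -2.6. Best-responding. ✓
The attacker (capability weak), facing Patrol: Strike gives -8, Wait gives 0. Proposed Wait is best. ✓
The attacker (capability strong), facing Patrol: Strike gives 12, Wait gives 11. Proposed Strike is best. ✓

Yes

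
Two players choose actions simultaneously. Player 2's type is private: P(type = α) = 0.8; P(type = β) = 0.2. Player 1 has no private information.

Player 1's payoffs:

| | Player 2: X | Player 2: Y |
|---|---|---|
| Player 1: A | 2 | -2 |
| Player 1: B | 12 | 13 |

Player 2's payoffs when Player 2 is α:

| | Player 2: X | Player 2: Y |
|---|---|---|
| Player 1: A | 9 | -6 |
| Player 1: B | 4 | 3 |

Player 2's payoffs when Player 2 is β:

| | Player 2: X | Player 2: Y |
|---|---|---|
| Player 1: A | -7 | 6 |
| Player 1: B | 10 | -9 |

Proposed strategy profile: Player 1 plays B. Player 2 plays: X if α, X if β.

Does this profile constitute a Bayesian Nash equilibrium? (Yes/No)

Player 1 plays B: E[B] = 0.8·(12) + 0.2·(12) = 12; E[A] = 2. Best-responding. ✓
Player 2 (type α), facing B: X gives 4, Y gives 3. Proposed X is best. ✓
Player 2 (type β), facing B: X gives 10, Y gives -9. Proposed X is best. ✓

Yes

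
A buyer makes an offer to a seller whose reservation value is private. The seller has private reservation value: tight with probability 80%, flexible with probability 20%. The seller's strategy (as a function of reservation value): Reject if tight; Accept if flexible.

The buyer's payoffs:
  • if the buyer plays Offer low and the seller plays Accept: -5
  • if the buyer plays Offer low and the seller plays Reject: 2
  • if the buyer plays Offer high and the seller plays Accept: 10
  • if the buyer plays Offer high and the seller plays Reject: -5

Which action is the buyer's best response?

Offer low

Compute the buyer's expected payoff for each action, taking the expectation over the seller's type.
E[Offer low] = 0.8·(2) + 0.2·(-5) = 0.6
E[Offer high] = 0.8·(-5) + 0.2·(10) = -2
Best response: Offer low (0.6 is the largest).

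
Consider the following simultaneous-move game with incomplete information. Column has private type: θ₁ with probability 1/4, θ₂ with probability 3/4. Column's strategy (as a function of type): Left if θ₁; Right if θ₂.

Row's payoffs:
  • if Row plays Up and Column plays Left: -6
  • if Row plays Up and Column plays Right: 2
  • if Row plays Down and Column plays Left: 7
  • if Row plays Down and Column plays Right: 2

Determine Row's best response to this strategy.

E[Up] = 1/4·(-6) + 3/4·(2) = 0
E[Down] = 1/4·(7) + 3/4·(2) = 13/4
Best response: Down (13/4 is the largest).

Down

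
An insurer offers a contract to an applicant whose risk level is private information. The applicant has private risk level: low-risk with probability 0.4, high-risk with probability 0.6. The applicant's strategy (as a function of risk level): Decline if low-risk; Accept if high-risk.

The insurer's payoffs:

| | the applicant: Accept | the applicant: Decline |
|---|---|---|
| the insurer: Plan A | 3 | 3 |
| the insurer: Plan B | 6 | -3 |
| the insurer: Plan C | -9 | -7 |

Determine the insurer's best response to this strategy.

Plan A

E[Plan A] = 0.4·(3) + 0.6·(3) = 3
E[Plan B] = 0.4·(-3) + 0.6·(6) = 2.4
E[Plan C] = 0.4·(-7) + 0.6·(-9) = -8.2
Best response: Plan A (3 is the largest).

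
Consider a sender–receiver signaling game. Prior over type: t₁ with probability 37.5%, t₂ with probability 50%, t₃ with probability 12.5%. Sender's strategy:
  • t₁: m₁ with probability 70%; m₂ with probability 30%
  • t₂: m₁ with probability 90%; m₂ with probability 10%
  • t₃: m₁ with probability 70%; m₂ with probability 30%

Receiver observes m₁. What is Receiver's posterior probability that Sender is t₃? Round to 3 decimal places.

P(m₁) = 0.375·0.7 + 0.5·0.9 + 0.125·0.7 = 0.8
P(t₃ | m₁) = (0.125·0.7) / 0.8 = 0.0875 / 0.8 = 0.109375

0.109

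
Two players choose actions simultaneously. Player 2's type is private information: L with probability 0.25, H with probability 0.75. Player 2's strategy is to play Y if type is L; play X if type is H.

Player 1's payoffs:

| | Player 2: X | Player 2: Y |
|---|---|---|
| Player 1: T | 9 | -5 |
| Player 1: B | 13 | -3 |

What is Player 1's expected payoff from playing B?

9

E[B] = 0.25·(-3) + 0.75·13 = (-0.75) + 9.75 = 9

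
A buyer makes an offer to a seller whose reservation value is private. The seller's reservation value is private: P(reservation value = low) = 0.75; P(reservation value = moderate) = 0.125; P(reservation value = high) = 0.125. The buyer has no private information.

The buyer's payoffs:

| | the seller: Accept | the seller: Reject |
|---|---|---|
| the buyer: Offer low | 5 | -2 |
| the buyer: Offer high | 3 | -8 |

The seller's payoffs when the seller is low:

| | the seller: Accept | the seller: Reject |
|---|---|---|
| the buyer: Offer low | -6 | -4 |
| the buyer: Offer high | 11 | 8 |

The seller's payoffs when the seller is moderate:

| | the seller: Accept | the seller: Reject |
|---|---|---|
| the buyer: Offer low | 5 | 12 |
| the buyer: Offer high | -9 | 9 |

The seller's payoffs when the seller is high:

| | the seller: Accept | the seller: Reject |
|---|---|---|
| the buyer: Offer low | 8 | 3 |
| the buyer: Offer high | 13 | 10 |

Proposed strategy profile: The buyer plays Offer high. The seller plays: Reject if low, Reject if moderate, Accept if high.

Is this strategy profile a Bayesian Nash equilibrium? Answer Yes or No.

The buyer plays Offer high: E[Offer high] = 0.75·(-8) + 0.125·(-8) + 0.125·(3) = -6.625; E[Offer low] = -1.125. Not best-responding. ✗
The seller (reservation value low), facing Offer high: Accept gives 11, Reject gives 8. Proposed Reject is not best — profitable deviation exists. ✗
The seller (reservation value moderate), facing Offer high: Accept gives -9, Reject gives 9. Proposed Reject is best. ✓
The seller (reservation value high), facing Offer high: Accept gives 13, Reject gives 10. Proposed Accept is best. ✓

No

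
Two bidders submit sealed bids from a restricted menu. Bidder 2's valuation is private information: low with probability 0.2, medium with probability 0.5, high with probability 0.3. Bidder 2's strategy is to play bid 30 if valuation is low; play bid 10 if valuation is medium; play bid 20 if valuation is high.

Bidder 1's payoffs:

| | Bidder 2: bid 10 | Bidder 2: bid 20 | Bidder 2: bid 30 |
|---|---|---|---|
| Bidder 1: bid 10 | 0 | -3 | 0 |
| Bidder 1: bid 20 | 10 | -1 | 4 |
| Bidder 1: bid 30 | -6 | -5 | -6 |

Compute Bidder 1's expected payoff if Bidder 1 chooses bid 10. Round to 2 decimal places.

-0.90

E[bid 10] = 0.2·0 + 0.5·0 + 0.3·(-3) = 0 + 0 + (-0.9) = -0.9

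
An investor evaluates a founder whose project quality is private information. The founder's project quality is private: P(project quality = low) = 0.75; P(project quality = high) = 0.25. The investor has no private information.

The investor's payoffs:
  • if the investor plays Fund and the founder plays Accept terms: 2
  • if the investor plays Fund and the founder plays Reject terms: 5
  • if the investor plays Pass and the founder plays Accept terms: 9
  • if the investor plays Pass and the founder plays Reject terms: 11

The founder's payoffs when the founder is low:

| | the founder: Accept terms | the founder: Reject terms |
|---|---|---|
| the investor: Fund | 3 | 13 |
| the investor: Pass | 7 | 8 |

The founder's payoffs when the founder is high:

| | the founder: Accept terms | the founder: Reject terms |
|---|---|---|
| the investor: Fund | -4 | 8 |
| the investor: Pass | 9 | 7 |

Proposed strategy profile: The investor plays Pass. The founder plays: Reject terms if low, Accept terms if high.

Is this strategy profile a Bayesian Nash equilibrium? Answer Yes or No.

The investor plays Pass: E[Pass] = 0.75·(11) + 0.25·(9) = 10.5; E[Fund] = 4.25. Best-responding. ✓
The founder (project quality low), facing Pass: Accept terms gives 7, Reject terms gives 8. Proposed Reject terms is best. ✓
The founder (project quality high), facing Pass: Accept terms gives 9, Reject terms gives 7. Proposed Accept terms is best. ✓

Yes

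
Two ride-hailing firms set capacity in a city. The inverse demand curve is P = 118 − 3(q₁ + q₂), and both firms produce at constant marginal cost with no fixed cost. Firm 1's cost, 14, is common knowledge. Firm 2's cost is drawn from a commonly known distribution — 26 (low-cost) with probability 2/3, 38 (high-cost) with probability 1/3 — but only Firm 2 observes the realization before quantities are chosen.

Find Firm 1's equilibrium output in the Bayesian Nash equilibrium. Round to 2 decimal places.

Firm 2 with cost c maximizes (118 − 3(q₁+q₂) − c)·q₂, giving q₂(c) = (118 − c − 3q₁)/6.
E[c₂] = 2/3·26 + 1/3·38 = 30
Firm 1's FOC against E[q₂] yields q₁ = (118 − 2·14 + E[c₂])/9 = (118 − 28 + 30)/9 = 13.3333.

13.33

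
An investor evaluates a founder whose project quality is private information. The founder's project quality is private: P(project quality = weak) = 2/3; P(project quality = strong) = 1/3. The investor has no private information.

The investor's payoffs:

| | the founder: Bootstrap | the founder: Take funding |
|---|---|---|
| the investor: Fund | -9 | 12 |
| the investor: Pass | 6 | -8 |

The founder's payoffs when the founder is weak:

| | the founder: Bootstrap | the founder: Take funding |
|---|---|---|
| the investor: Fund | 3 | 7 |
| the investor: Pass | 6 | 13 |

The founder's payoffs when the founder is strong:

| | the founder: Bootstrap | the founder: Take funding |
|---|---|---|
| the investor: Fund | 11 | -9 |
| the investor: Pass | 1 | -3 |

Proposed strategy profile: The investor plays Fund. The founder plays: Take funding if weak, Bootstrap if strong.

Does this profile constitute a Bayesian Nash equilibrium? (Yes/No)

Yes

The investor plays Fund: E[Fund] = 2/3·(12) + 1/3·(-9) = 5; E[Pass] = -10/3. Best-responding. ✓
The founder (project quality weak), facing Fund: Bootstrap gives 3, Take funding gives 7. Proposed Take funding is best. ✓
The founder (project quality strong), facing Fund: Bootstrap gives 11, Take funding gives -9. Proposed Bootstrap is best. ✓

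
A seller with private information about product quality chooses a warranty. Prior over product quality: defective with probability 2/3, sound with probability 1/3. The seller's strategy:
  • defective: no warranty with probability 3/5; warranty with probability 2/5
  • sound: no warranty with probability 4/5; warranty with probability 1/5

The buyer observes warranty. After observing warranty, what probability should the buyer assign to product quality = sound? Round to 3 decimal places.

P(warranty) = (2/3)·(2/5) + (1/3)·(1/5) = 1/3
P(sound | warranty) = ((1/3)·(1/5)) / (1/3) = (1/15) / (1/3) = 1/5

0.200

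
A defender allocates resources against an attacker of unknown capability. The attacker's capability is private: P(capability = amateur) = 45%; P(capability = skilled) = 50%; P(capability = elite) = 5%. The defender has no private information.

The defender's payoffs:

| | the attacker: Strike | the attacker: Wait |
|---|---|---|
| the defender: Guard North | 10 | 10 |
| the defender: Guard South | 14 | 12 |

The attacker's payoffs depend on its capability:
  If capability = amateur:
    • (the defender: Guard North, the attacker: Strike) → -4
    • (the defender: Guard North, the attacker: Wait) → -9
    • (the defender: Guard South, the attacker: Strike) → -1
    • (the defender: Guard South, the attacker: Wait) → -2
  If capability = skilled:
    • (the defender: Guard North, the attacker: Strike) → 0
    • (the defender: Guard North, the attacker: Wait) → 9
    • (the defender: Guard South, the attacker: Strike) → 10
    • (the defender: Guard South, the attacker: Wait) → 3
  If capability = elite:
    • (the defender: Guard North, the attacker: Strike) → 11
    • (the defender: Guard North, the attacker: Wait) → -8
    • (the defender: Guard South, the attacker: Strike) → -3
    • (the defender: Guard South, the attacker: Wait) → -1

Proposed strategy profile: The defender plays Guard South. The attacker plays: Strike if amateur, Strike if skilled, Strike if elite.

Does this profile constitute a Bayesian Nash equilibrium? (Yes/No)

No

A profile is a BNE iff every type of every player is best-responding given beliefs about the other side.
The defender plays Guard South: E[Guard South] = 0.45·(14) + 0.5·(14) + 0.05·(14) = 14; E[Guard North] = 10. Best-responding. ✓
The attacker (capability amateur), facing Guard South: Strike gives -1, Wait gives -2. Proposed Strike is best. ✓
The attacker (capability skilled), facing Guard South: Strike gives 10, Wait gives 3. Proposed Strike is best. ✓
The attacker (capability elite), facing Guard South: Strike gives -3, Wait gives -1. Proposed Strike is not best — profitable deviation exists. ✗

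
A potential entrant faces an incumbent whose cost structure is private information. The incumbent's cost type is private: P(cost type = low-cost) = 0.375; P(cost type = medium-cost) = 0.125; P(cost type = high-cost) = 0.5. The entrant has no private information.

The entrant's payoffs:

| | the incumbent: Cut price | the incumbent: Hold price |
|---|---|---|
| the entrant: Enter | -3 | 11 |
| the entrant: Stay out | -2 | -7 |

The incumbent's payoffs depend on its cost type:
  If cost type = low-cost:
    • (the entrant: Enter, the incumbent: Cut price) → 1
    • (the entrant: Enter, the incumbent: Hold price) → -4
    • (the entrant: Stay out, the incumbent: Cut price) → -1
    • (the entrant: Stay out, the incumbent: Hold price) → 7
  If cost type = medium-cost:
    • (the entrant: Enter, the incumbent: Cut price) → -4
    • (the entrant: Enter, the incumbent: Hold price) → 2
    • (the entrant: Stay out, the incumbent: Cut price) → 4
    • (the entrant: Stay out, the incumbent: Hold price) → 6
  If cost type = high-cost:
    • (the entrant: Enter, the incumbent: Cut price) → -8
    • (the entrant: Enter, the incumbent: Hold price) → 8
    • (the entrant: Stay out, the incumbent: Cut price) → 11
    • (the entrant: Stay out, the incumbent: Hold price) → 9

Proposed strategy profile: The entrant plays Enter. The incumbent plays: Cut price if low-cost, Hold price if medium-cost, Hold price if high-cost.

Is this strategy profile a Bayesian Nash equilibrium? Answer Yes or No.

The entrant plays Enter: E[Enter] = 0.375·(-3) + 0.125·(11) + 0.5·(11) = 5.75; E[Stay out] = -5.125. Best-responding. ✓
The incumbent (cost type low-cost), facing Enter: Cut price gives 1, Hold price gives -4. Proposed Cut price is best. ✓
The incumbent (cost type medium-cost), facing Enter: Cut price gives -4, Hold price gives 2. Proposed Hold price is best. ✓
The incumbent (cost type high-cost), facing Enter: Cut price gives -8, Hold price gives 8. Proposed Hold price is best. ✓

Yes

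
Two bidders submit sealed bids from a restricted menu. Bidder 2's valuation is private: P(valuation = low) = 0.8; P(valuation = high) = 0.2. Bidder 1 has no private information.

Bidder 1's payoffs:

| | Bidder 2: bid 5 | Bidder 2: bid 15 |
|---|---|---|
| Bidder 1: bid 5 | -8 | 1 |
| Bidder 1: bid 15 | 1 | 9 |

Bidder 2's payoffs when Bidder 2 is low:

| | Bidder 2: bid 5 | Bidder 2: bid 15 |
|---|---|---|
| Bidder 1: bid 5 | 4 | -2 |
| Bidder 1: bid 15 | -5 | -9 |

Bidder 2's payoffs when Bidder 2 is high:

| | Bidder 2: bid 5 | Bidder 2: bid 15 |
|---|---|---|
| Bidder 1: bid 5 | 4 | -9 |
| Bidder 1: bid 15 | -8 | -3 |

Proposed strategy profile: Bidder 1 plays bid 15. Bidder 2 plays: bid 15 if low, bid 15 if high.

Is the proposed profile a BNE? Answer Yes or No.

A profile is a BNE iff every type of every player is best-responding given beliefs about the other side.
Bidder 1 plays bid 15: E[bid 15] = 0.8·(9) + 0.2·(9) = 9; E[bid 5] = 1. Best-responding. ✓
Bidder 2 (valuation low), facing bid 15: bid 5 gives -5, bid 15 gives -9. Proposed bid 15 is not best — profitable deviation exists. ✗
Bidder 2 (valuation high), facing bid 15: bid 5 gives -8, bid 15 gives -3. Proposed bid 15 is best. ✓

No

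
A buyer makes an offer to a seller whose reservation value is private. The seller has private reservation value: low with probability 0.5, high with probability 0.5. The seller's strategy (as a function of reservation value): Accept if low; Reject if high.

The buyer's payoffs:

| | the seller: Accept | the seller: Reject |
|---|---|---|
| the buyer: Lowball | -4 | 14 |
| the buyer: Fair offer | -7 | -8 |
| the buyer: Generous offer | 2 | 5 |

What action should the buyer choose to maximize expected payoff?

E[Lowball] = 0.5·(-4) + 0.5·(14) = 5
E[Fair offer] = 0.5·(-7) + 0.5·(-8) = -7.5
E[Generous offer] = 0.5·(2) + 0.5·(5) = 3.5
Best response: Lowball (5 is the largest).

Lowball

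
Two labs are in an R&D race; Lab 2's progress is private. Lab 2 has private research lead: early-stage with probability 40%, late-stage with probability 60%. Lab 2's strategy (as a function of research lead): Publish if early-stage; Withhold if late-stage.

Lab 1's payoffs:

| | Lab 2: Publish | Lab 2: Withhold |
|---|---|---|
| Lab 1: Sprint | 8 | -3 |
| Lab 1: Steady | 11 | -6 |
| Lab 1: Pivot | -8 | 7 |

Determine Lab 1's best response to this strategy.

Sprint

E[Sprint] = 0.4·(8) + 0.6·(-3) = 1.4
E[Steady] = 0.4·(11) + 0.6·(-6) = 0.8
E[Pivot] = 0.4·(-8) + 0.6·(7) = 1
Best response: Sprint (1.4 is the largest).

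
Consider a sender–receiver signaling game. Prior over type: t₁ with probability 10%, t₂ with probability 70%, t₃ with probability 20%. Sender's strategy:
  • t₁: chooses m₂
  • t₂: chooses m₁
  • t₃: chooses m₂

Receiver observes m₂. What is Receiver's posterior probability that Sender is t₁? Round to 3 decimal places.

0.333

Apply Bayes' rule using the sender's strategy as the likelihood.
P(m₂) = 0.1·1 + 0.7·0 + 0.2·1 = 0.3
P(t₁ | m₂) = (0.1·1) / 0.3 = 0.1 / 0.3 = 0.333333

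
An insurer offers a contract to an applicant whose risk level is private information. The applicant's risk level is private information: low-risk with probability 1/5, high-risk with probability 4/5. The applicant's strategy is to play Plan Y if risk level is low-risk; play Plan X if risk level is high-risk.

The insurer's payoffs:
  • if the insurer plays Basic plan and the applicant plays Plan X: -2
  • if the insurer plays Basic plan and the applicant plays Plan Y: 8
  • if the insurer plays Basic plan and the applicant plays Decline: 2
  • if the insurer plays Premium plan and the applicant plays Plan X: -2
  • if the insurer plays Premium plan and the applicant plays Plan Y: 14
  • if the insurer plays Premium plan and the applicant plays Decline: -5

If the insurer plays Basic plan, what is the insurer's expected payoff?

E[Basic plan] = 1/5·8 + 4/5·(-2) = 8/5 + (-8/5) = 0

0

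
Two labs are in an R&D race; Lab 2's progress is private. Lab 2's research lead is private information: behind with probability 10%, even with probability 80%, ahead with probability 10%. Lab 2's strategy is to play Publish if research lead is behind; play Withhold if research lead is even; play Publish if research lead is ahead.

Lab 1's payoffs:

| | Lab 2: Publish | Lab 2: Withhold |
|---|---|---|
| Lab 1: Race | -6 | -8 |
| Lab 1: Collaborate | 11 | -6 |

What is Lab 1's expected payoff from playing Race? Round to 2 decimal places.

-7.60

Take the expectation over Lab 2's research lead, weighting each type's action by its prior probability.
E[Race] = 0.1·(-6) + 0.8·(-8) + 0.1·(-6) = (-0.6) + (-6.4) + (-0.6) = -7.6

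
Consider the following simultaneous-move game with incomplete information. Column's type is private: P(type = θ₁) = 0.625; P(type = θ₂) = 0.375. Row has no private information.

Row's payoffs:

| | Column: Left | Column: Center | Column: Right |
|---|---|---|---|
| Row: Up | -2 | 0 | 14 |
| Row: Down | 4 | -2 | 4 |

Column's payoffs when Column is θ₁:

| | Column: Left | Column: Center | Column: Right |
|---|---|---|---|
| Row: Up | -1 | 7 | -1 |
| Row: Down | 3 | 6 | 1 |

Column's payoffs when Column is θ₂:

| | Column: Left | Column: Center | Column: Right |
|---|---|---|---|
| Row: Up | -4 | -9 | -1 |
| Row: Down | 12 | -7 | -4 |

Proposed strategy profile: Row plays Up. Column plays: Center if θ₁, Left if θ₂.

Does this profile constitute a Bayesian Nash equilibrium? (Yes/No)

Row plays Up: E[Up] = 0.625·(0) + 0.375·(-2) = -0.75; E[Down] = 0.25. Not best-responding. ✗
Column (type θ₁), facing Up: Left gives -1, Center gives 7, Right gives -1. Proposed Center is best. ✓
Column (type θ₂), facing Up: Left gives -4, Center gives -9, Right gives -1. Proposed Left is not best — profitable deviation exists. ✗

No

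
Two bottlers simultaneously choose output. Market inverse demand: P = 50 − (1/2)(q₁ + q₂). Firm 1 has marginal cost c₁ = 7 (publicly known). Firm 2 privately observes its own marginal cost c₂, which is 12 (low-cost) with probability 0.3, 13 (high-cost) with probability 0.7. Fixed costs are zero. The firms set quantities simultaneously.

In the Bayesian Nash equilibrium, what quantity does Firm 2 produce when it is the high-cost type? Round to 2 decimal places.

Each type of Firm 2 best-responds to q₁; Firm 1 best-responds to the expected q₂ over Firm 2's types.
Firm 2 with cost c maximizes (50 − (1/2)(q₁+q₂) − c)·q₂, giving q₂(c) = (50 − c − (1/2)q₁).
E[c₂] = 0.3·12 + 0.7·13 = 12.7
Firm 1's FOC against E[q₂] yields q₁ = (50 − 2·7 + E[c₂])/(3/2) = (50 − 14 + 12.7)/(3/2) = 32.4667.
q₂(high-cost) = (50 − 13 − (1/2)·32.4667) = 20.7667.

20.77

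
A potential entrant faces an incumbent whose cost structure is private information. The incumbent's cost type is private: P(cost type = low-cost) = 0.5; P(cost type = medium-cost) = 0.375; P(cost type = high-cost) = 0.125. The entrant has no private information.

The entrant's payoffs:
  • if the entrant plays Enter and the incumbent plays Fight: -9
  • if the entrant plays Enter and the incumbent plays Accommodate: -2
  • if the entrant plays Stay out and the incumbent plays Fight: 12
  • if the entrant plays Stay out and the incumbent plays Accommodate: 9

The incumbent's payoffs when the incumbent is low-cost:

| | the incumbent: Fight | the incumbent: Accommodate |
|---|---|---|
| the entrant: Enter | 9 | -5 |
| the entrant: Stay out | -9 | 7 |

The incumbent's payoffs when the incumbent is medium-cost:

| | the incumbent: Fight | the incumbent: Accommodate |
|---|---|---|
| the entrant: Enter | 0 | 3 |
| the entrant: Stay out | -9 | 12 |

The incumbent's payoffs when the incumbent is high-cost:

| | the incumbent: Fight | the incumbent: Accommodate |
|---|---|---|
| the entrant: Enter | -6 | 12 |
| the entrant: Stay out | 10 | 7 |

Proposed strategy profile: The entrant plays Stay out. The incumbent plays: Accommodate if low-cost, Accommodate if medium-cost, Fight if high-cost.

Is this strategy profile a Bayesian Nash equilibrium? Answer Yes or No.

A profile is a BNE iff every type of every player is best-responding given beliefs about the other side.
The entrant plays Stay out: E[Stay out] = 0.5·(9) + 0.375·(9) + 0.125·(12) = 9.375; E[Enter] = -2.875. Best-responding. ✓
The incumbent (cost type low-cost), facing Stay out: Fight gives -9, Accommodate gives 7. Proposed Accommodate is best. ✓
The incumbent (cost type medium-cost), facing Stay out: Fight gives -9, Accommodate gives 12. Proposed Accommodate is best. ✓
The incumbent (cost type high-cost), facing Stay out: Fight gives 10, Accommodate gives 7. Proposed Fight is best. ✓

Yes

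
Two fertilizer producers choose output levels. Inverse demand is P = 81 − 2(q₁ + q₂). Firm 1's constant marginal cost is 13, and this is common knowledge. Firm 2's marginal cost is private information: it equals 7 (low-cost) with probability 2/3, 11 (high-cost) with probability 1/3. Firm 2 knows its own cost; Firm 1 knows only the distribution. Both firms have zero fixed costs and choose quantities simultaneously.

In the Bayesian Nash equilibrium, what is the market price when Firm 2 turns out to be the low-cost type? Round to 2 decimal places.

33.44

Firm 2 with cost c maximizes (81 − 2(q₁+q₂) − c)·q₂, giving q₂(c) = (81 − c − 2q₁)/4.
E[c₂] = 2/3·7 + 1/3·11 = 8.33333
Firm 1's FOC against E[q₂] yields q₁ = (81 − 2·13 + E[c₂])/6 = (81 − 26 + 8.33333)/6 = 10.5556.
q₂(low-cost) = 13.2222, so P = 81 − 2·(10.5556 + 13.2222) = 33.4444.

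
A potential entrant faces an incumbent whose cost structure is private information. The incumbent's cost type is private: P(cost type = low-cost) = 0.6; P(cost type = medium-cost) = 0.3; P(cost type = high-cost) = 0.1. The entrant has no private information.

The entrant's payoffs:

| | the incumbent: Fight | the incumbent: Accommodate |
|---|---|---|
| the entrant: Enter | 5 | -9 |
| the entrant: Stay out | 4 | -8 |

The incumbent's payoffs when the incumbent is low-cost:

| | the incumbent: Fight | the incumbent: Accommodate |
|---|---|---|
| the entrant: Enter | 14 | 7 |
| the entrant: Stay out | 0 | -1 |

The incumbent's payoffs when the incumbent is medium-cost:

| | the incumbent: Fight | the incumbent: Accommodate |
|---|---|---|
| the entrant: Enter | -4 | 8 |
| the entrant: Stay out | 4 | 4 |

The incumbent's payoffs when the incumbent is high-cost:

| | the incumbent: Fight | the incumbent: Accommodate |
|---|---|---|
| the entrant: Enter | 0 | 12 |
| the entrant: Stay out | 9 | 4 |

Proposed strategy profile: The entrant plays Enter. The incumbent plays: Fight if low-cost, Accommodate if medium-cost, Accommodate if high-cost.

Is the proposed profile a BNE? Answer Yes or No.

Yes

A profile is a BNE iff every type of every player is best-responding given beliefs about the other side.
The entrant plays Enter: E[Enter] = 0.6·(5) + 0.3·(-9) + 0.1·(-9) = -0.6; E[Stay out] = -0.8. Best-responding. ✓
The incumbent (cost type low-cost), facing Enter: Fight gives 14, Accommodate gives 7. Proposed Fight is best. ✓
The incumbent (cost type medium-cost), facing Enter: Fight gives -4, Accommodate gives 8. Proposed Accommodate is best. ✓
The incumbent (cost type high-cost), facing Enter: Fight gives 0, Accommodate gives 12. Proposed Accommodate is best. ✓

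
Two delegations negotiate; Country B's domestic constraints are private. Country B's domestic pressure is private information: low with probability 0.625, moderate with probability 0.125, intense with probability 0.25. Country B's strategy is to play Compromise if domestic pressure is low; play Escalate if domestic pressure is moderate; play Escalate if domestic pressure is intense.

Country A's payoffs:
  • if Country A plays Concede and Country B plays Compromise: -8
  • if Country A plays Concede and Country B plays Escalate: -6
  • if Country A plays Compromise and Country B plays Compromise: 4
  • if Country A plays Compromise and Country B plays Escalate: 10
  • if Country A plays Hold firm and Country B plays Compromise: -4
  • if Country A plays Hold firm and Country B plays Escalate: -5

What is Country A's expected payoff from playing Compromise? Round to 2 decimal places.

6.25

E[Compromise] = 0.625·4 + 0.125·10 + 0.25·10 = 2.5 + 1.25 + 2.5 = 6.25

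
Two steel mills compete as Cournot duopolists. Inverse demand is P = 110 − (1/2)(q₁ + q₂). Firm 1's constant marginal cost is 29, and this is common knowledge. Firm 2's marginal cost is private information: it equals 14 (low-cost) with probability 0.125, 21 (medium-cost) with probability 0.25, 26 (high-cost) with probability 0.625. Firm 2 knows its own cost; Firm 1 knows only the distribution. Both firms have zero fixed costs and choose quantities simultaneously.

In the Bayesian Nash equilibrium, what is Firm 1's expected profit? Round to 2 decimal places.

Type-c best response for Firm 2: q₂(c) = (110 − c) − q₁/2.
Firm 1 maximizes expected profit; its first-order condition is 110 − q₁ − (1/2)E[q₂] − 29 = 0.
Substituting E[q₂] and solving: E[c₂] = 23.25, so q₁ = (110 − 2·29 + 23.25)/(3/2) = 50.1667.
E[P] = 110 − (1/2)·(q₁ + E[q₂]) = 54.0833; Firm 1's expected profit = (E[P] − 29)·q₁ = (54.0833 − 29)·50.1667 = 1258.35.

1258.35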